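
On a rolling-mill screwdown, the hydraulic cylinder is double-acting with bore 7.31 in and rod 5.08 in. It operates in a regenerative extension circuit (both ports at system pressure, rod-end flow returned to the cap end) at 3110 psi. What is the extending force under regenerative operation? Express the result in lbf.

With equal pressure on both faces, forces on the annular region cancel; the net push is pressure × rod cross-section.
Rod cross-section A_rod = π/4 × (5.08 in)² = 20.27 in^2
F = P × A_rod

F ≈ 63000 lbf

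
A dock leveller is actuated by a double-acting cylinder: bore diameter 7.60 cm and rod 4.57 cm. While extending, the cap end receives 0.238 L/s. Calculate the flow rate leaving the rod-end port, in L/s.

Q_out ≈ 0.152 L/s

Cap-side area A_cap = π/4 × (7.60 cm)² = 45.36 cm^2
Rod-side annular area A_ann = π/4 × (7.60² − 4.57²) = 28.96 cm^2
Piston speed v = Q_in/A_cap; rod-end outflow Q_out = v × A_ann = Q_in × A_ann/A_cap.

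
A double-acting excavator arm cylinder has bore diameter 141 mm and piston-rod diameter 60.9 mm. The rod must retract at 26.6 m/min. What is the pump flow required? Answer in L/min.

Q ≈ 338 L/min

Rod-side annular area A_ann = π/4 × (141² − 60.9²) = 12700 mm^2
Q = A × v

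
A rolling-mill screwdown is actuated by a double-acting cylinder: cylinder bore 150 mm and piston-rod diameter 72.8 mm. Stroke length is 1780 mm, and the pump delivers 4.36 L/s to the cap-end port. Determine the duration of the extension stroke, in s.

t ≈ 7.21 s

Cap-side area A_cap = π/4 × (150 mm)² = 17670 mm^2
Swept volume V = A × L; t = V / Q = A·L / Q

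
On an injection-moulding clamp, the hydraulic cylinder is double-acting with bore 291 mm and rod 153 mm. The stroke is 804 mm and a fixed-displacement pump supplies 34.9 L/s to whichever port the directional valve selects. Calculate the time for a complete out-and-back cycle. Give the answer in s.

t ≈ 2.64 s

Cap-side area A_cap = π/4 × (291 mm)² = 66510 mm^2
Rod-side annular area A_ann = π/4 × (291² − 153²) = 48120 mm^2
t_ext = A_cap·L/Q = 1.532 s
t_ret = A_ann·L/Q = 1.109 s
t_cycle = t_ext + t_ret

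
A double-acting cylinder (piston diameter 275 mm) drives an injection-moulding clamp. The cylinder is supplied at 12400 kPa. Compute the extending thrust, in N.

Cap-side area A_cap = π/4 × (275 mm)² = 59400 mm^2
F = P × A_cap = 12400 kPa × A_cap

F ≈ 7.37e5 N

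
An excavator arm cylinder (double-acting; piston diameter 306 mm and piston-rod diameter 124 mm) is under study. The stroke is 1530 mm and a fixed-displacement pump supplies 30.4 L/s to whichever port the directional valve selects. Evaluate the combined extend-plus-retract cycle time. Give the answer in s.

t ≈ 6.79 s

Cap-side area A_cap = π/4 × (306 mm)² = 73540 mm^2
Rod-side annular area A_ann = π/4 × (306² − 124²) = 61470 mm^2
t_ext = A_cap·L/Q = 3.701 s
t_ret = A_ann·L/Q = 3.093 s
t_cycle = t_ext + t_ret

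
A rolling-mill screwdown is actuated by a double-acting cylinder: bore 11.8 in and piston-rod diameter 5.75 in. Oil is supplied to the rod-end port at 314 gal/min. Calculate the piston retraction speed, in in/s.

v ≈ 14.5 in/s

Rod-side annular area A_ann = π/4 × (11.8² − 5.75²) = 83.39 in^2
Flow into the rod-end port fills the annular volume.
v = Q / A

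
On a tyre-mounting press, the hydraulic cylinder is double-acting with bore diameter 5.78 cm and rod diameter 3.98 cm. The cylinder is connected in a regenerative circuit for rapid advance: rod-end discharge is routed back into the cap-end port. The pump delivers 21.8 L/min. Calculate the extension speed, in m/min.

In regeneration the rod-end outflow joins the pump flow into the cap end, so the net volume the pump must supply per unit advance equals the rod cross-section area.
Rod cross-section A_rod = π/4 × (3.98 cm)² = 12.44 cm^2
v = Q_pump / A_rod

v ≈ 17.5 m/min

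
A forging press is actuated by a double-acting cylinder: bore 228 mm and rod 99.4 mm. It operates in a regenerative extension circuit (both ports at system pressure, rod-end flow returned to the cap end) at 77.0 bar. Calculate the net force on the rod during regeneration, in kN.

F ≈ 59.8 kN

With equal pressure on both faces, forces on the annular region cancel; the net push is pressure × rod cross-section.
Rod cross-section A_rod = π/4 × (99.4 mm)² = 7760 mm^2
F = P × A_rod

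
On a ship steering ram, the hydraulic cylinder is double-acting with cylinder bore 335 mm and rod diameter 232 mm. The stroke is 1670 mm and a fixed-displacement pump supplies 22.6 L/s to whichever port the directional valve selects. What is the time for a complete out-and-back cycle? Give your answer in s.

Cap-side area A_cap = π/4 × (335 mm)² = 88140 mm^2
Rod-side annular area A_ann = π/4 × (335² − 232²) = 45870 mm^2
t_ext = A_cap·L/Q = 6.513 s
t_ret = A_ann·L/Q = 3.389 s
t_cycle = t_ext + t_ret

t ≈ 9.90 s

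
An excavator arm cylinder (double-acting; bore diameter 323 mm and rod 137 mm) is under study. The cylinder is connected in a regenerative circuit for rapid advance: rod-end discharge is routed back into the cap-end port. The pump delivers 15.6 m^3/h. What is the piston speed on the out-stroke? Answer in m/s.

v ≈ 0.294 m/s

In regeneration the rod-end outflow joins the pump flow into the cap end, so the net volume the pump must supply per unit advance equals the rod cross-section area.
Rod cross-section A_rod = π/4 × (137 mm)² = 14740 mm^2
v = Q_pump / A_rod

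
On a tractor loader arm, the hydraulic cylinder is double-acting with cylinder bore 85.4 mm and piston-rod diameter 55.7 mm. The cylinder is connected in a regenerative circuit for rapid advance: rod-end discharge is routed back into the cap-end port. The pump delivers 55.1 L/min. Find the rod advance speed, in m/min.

v ≈ 22.6 m/min

In regeneration the rod-end outflow joins the pump flow into the cap end, so the net volume the pump must supply per unit advance equals the rod cross-section area.
Rod cross-section A_rod = π/4 × (55.7 mm)² = 2437 mm^2
v = Q_pump / A_rod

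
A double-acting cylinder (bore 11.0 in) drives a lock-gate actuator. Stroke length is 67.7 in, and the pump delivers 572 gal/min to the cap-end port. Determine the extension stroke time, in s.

Cap-side area A_cap = π/4 × (11.0 in)² = 95.03 in^2
Swept volume V = A × L; t = V / Q = A·L / Q

t ≈ 2.92 s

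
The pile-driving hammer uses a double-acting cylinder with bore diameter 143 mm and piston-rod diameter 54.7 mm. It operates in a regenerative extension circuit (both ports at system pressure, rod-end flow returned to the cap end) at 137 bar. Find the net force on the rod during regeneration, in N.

With equal pressure on both faces, forces on the annular region cancel; the net push is pressure × rod cross-section.
Rod cross-section A_rod = π/4 × (54.7 mm)² = 2350 mm^2
F = P × A_rod

F ≈ 32200 N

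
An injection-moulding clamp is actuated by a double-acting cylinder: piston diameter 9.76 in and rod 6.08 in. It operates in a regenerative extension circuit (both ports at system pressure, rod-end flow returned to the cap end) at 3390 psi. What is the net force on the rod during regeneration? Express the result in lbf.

F ≈ 98400 lbf

With equal pressure on both faces, forces on the annular region cancel; the net push is pressure × rod cross-section.
Rod cross-section A_rod = π/4 × (6.08 in)² = 29.03 in^2
F = P × A_rod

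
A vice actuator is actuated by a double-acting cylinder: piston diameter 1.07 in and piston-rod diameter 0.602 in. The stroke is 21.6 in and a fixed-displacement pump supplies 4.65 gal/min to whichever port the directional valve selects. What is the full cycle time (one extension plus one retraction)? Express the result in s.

t ≈ 1.83 s

Cap-side area A_cap = π/4 × (1.07 in)² = 0.8992 in^2
Rod-side annular area A_ann = π/4 × (1.07² − 0.602²) = 0.6146 in^2
t_ext = A_cap·L/Q = 1.085 s
t_ret = A_ann·L/Q = 0.7415 s
t_cycle = t_ext + t_ret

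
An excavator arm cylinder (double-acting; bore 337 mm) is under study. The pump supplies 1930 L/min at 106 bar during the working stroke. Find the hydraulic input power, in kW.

Hydraulic power = P × Q

W ≈ 341 kW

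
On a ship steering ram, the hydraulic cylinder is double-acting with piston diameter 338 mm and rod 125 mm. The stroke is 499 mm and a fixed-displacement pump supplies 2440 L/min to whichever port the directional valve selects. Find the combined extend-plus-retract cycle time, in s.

t ≈ 2.05 s

Cap-side area A_cap = π/4 × (338 mm)² = 89730 mm^2
Rod-side annular area A_ann = π/4 × (338² − 125²) = 77460 mm^2
t_ext = A_cap·L/Q = 1.101 s
t_ret = A_ann·L/Q = 0.9504 s
t_cycle = t_ext + t_ret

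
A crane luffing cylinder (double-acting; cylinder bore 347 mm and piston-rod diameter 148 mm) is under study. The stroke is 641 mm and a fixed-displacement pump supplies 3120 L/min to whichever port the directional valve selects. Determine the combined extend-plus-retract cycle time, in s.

Cap-side area A_cap = π/4 × (347 mm)² = 94570 mm^2
Rod-side annular area A_ann = π/4 × (347² − 148²) = 77370 mm^2
t_ext = A_cap·L/Q = 1.166 s
t_ret = A_ann·L/Q = 0.9537 s
t_cycle = t_ext + t_ret

t ≈ 2.12 s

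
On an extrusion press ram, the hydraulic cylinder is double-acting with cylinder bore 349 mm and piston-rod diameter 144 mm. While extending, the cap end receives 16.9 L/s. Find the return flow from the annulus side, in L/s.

Q_out ≈ 14.0 L/s

Cap-side area A_cap = π/4 × (349 mm)² = 95660 mm^2
Rod-side annular area A_ann = π/4 × (349² − 144²) = 79380 mm^2
Piston speed v = Q_in/A_cap; rod-end outflow Q_out = v × A_ann = Q_in × A_ann/A_cap.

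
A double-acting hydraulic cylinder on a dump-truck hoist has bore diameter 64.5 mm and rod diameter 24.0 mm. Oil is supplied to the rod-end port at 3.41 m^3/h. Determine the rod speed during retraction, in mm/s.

v ≈ 336 mm/s

Rod-side annular area A_ann = π/4 × (64.5² − 24.0²) = 2815 mm^2
Flow into the rod-end port fills the annular volume.
v = Q / A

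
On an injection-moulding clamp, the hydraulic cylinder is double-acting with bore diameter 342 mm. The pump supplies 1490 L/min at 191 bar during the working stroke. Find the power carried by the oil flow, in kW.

Hydraulic power = P × Q

W ≈ 474 kW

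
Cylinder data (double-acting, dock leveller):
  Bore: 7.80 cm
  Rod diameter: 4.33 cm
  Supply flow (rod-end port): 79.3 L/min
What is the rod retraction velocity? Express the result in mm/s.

v ≈ 400 mm/s

Rod-side annular area A_ann = π/4 × (7.80² − 4.33²) = 33.06 cm^2
Flow into the rod-end port fills the annular volume.
v = Q / A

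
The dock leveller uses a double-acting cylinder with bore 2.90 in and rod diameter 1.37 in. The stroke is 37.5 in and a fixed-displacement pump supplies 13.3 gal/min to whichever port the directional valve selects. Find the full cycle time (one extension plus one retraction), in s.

t ≈ 8.60 s

Cap-side area A_cap = π/4 × (2.90 in)² = 6.605 in^2
Rod-side annular area A_ann = π/4 × (2.90² − 1.37²) = 5.131 in^2
t_ext = A_cap·L/Q = 4.837 s
t_ret = A_ann·L/Q = 3.758 s
t_cycle = t_ext + t_ret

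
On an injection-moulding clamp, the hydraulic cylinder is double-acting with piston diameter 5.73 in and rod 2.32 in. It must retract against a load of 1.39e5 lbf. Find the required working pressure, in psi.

Rod-side annular area A_ann = π/4 × (5.73² − 2.32²) = 21.56 in^2
Retraction: pressure acts on the annular area.
P = F / A = 1.39e5 lbf / A

P ≈ 6450 psi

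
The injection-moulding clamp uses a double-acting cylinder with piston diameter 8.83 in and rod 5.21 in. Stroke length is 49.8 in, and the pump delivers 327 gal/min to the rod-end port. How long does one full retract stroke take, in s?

t ≈ 1.58 s

Rod-side annular area A_ann = π/4 × (8.83² − 5.21²) = 39.92 in^2
Swept volume V = A × L; t = V / Q = A·L / Q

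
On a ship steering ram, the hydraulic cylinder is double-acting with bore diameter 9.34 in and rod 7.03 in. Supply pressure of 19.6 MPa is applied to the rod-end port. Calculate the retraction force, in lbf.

F ≈ 84400 lbf

Rod-side annular area A_ann = π/4 × (9.34² − 7.03²) = 29.70 in^2
On retraction the pressure acts on the annular area (bore minus rod).
F = P × A_ann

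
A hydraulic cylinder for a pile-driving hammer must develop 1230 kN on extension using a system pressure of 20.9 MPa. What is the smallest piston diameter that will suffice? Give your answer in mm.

Extension force acts on the full piston face: F = P × (π/4)D².
D = √(4F / (πP)) = √(4 × 1230 kN / (π × 20.9 MPa))

D ≈ 274 mm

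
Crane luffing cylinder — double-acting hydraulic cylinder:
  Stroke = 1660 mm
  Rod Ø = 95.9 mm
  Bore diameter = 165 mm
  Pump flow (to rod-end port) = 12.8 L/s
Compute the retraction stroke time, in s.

t ≈ 1.84 s

Rod-side annular area A_ann = π/4 × (165² − 95.9²) = 14160 mm^2
Swept volume V = A × L; t = V / Q = A·L / Q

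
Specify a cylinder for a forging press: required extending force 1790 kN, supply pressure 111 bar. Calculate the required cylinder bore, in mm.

Extension force acts on the full piston face: F = P × (π/4)D².
D = √(4F / (πP)) = √(4 × 1790 kN / (π × 111 bar))

D ≈ 453 mm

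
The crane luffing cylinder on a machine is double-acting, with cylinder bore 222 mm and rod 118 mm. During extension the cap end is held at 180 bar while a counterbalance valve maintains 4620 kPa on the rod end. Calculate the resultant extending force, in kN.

Cap-side area A_cap = π/4 × (222 mm)² = 38710 mm^2
Rod-side annular area A_ann = π/4 × (222² − 118²) = 27770 mm^2
Net thrust = P_cap·A_cap − P_rod·A_ann = 696.7 kN − 128.3 kN

F ≈ 568 kN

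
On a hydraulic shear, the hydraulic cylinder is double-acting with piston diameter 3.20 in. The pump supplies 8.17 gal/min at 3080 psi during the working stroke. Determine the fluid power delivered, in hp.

Hydraulic power = P × Q

W ≈ 14.7 hp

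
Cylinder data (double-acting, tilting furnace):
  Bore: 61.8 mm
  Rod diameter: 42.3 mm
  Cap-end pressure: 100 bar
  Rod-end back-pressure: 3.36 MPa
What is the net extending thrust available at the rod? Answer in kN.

Cap-side area A_cap = π/4 × (61.8 mm)² = 3000 mm^2
Rod-side annular area A_ann = π/4 × (61.8² − 42.3²) = 1594 mm^2
Net thrust = P_cap·A_cap − P_rod·A_ann = 30.00 kN − 5.357 kN

F ≈ 24.6 kN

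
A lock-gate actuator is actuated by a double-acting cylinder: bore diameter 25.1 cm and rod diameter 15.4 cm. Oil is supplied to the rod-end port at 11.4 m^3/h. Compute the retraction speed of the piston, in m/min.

Rod-side annular area A_ann = π/4 × (25.1² − 15.4²) = 308.5 cm^2
Flow into the rod-end port fills the annular volume.
v = Q / A

v ≈ 6.16 m/min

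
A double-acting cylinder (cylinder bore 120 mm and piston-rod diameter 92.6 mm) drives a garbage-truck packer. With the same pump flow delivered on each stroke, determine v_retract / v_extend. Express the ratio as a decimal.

Cap-side area A_cap = π/4 × (120 mm)² = 11310 mm^2
Rod-side annular area A_ann = π/4 × (120² − 92.6²) = 4575 mm^2
For equal Q, v ∝ 1/A, so v_ret/v_ext = A_cap/A_ann.

v_ret/v_ext ≈ 2.47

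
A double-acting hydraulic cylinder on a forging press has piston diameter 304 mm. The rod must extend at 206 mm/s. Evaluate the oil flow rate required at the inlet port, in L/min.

Q ≈ 897 L/min

Cap-side area A_cap = π/4 × (304 mm)² = 72580 mm^2
Q = A × v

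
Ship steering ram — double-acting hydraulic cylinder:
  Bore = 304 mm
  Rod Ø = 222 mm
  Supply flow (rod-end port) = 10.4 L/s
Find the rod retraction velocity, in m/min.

Rod-side annular area A_ann = π/4 × (304² − 222²) = 33880 mm^2
Flow into the rod-end port fills the annular volume.
v = Q / A

v ≈ 18.4 m/min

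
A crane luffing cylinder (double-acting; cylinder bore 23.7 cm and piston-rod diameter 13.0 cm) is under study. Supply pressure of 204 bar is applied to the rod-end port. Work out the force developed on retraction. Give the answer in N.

Rod-side annular area A_ann = π/4 × (23.7² − 13.0²) = 308.4 cm^2
On retraction the pressure acts on the annular area (bore minus rod).
F = P × A_ann

F ≈ 6.29e5 N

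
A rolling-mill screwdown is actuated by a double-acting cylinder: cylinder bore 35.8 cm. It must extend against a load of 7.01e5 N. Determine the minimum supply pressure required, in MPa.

Cap-side area A_cap = π/4 × (35.8 cm)² = 1007 cm^2
P = F / A = 7.01e5 N / A

P ≈ 6.96 MPa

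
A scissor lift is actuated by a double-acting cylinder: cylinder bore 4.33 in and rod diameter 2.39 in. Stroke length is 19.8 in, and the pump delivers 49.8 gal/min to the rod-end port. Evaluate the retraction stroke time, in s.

Rod-side annular area A_ann = π/4 × (4.33² − 2.39²) = 10.24 in^2
Swept volume V = A × L; t = V / Q = A·L / Q

t ≈ 1.06 s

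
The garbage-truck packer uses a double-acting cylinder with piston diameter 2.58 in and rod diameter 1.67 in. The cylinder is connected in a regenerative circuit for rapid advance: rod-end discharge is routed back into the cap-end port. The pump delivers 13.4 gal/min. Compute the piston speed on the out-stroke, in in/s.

v ≈ 23.6 in/s

In regeneration the rod-end outflow joins the pump flow into the cap end, so the net volume the pump must supply per unit advance equals the rod cross-section area.
Rod cross-section A_rod = π/4 × (1.67 in)² = 2.190 in^2
v = Q_pump / A_rod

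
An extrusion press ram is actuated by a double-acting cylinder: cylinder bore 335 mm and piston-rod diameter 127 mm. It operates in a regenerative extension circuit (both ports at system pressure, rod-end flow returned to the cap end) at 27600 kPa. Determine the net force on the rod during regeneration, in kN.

F ≈ 350 kN

With equal pressure on both faces, forces on the annular region cancel; the net push is pressure × rod cross-section.
Rod cross-section A_rod = π/4 × (127 mm)² = 12670 mm^2
F = P × A_rod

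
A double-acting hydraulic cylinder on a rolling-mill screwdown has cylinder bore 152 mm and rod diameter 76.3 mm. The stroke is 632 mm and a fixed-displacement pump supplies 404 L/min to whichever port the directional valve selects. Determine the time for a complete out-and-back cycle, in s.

Cap-side area A_cap = π/4 × (152 mm)² = 18150 mm^2
Rod-side annular area A_ann = π/4 × (152² − 76.3²) = 13570 mm^2
t_ext = A_cap·L/Q = 1.703 s
t_ret = A_ann·L/Q = 1.274 s
t_cycle = t_ext + t_ret

t ≈ 2.98 s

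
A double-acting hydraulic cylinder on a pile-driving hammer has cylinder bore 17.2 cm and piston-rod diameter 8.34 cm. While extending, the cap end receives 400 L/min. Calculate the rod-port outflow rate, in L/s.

Cap-side area A_cap = π/4 × (17.2 cm)² = 232.4 cm^2
Rod-side annular area A_ann = π/4 × (17.2² − 8.34²) = 177.7 cm^2
Piston speed v = Q_in/A_cap; rod-end outflow Q_out = v × A_ann = Q_in × A_ann/A_cap.

Q_out ≈ 5.10 L/s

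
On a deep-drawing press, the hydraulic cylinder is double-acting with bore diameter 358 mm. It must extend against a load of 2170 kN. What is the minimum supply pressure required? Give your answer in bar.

Cap-side area A_cap = π/4 × (358 mm)² = 1.007e5 mm^2
P = F / A = 2170 kN / A

P ≈ 216 bar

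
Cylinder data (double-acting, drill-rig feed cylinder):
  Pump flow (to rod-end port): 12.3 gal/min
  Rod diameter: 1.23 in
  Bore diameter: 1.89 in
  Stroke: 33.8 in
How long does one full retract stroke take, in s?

Rod-side annular area A_ann = π/4 × (1.89² − 1.23²) = 1.617 in^2
Swept volume V = A × L; t = V / Q = A·L / Q

t ≈ 1.15 s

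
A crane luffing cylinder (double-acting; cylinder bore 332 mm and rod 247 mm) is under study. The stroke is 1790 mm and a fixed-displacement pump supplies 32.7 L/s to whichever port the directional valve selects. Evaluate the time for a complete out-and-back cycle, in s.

t ≈ 6.85 s

Cap-side area A_cap = π/4 × (332 mm)² = 86570 mm^2
Rod-side annular area A_ann = π/4 × (332² − 247²) = 38650 mm^2
t_ext = A_cap·L/Q = 4.739 s
t_ret = A_ann·L/Q = 2.116 s
t_cycle = t_ext + t_ret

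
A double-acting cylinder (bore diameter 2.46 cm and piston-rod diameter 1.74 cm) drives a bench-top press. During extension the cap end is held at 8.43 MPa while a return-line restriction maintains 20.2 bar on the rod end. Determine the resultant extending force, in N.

F ≈ 3530 N

Cap-side area A_cap = π/4 × (2.46 cm)² = 4.753 cm^2
Rod-side annular area A_ann = π/4 × (2.46² − 1.74²) = 2.375 cm^2
Net thrust = P_cap·A_cap − P_rod·A_ann = 4007 N − 479.8 N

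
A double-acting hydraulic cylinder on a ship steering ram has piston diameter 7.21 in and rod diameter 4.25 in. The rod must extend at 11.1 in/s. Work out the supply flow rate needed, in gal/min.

Q ≈ 118 gal/min

Cap-side area A_cap = π/4 × (7.21 in)² = 40.83 in^2
Q = A × v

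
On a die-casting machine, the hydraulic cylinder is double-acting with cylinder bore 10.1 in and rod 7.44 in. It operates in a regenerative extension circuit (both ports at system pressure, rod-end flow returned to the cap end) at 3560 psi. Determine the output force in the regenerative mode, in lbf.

With equal pressure on both faces, forces on the annular region cancel; the net push is pressure × rod cross-section.
Rod cross-section A_rod = π/4 × (7.44 in)² = 43.47 in^2
F = P × A_rod

F ≈ 1.55e5 lbf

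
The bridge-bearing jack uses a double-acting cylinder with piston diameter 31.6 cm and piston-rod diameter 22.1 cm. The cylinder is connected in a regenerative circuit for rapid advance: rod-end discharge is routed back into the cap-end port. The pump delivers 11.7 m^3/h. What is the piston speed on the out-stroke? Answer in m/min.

v ≈ 5.08 m/min

In regeneration the rod-end outflow joins the pump flow into the cap end, so the net volume the pump must supply per unit advance equals the rod cross-section area.
Rod cross-section A_rod = π/4 × (22.1 cm)² = 383.6 cm^2
v = Q_pump / A_rod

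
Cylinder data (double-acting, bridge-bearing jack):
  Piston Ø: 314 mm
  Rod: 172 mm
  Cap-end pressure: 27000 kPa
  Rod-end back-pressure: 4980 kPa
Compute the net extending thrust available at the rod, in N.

F ≈ 1.82e6 N

Cap-side area A_cap = π/4 × (314 mm)² = 77440 mm^2
Rod-side annular area A_ann = π/4 × (314² − 172²) = 54200 mm^2
Net thrust = P_cap·A_cap − P_rod·A_ann = 2.091e6 N − 2.699e5 N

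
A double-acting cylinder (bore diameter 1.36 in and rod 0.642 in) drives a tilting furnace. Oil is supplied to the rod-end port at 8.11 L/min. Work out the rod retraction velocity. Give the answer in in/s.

Rod-side annular area A_ann = π/4 × (1.36² − 0.642²) = 1.129 in^2
Flow into the rod-end port fills the annular volume.
v = Q / A

v ≈ 7.31 in/s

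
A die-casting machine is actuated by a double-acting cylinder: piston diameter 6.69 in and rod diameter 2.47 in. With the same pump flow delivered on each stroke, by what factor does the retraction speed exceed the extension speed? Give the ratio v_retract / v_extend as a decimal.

Cap-side area A_cap = π/4 × (6.69 in)² = 35.15 in^2
Rod-side annular area A_ann = π/4 × (6.69² − 2.47²) = 30.36 in^2
For equal Q, v ∝ 1/A, so v_ret/v_ext = A_cap/A_ann.

v_ret/v_ext ≈ 1.16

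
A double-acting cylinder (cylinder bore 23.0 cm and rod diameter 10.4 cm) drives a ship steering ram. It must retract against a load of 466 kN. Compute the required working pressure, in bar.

Rod-side annular area A_ann = π/4 × (23.0² − 10.4²) = 330.5 cm^2
Retraction: pressure acts on the annular area.
P = F / A = 466 kN / A

P ≈ 141 bar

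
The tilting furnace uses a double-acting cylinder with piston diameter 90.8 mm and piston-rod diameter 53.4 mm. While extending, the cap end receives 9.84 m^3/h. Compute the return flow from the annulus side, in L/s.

Q_out ≈ 1.79 L/s

Cap-side area A_cap = π/4 × (90.8 mm)² = 6475 mm^2
Rod-side annular area A_ann = π/4 × (90.8² − 53.4²) = 4236 mm^2
Piston speed v = Q_in/A_cap; rod-end outflow Q_out = v × A_ann = Q_in × A_ann/A_cap.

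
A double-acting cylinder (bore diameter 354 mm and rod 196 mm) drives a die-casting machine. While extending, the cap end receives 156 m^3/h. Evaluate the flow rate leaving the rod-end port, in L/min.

Q_out ≈ 1800 L/min

Cap-side area A_cap = π/4 × (354 mm)² = 98420 mm^2
Rod-side annular area A_ann = π/4 × (354² − 196²) = 68250 mm^2
Piston speed v = Q_in/A_cap; rod-end outflow Q_out = v × A_ann = Q_in × A_ann/A_cap.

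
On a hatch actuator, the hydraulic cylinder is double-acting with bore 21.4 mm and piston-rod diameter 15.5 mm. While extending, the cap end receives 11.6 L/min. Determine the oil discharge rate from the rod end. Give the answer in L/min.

Q_out ≈ 5.51 L/min

Cap-side area A_cap = π/4 × (21.4 mm)² = 359.7 mm^2
Rod-side annular area A_ann = π/4 × (21.4² − 15.5²) = 171.0 mm^2
Piston speed v = Q_in/A_cap; rod-end outflow Q_out = v × A_ann = Q_in × A_ann/A_cap.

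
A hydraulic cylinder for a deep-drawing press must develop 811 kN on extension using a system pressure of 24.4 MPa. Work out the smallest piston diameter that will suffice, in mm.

D ≈ 206 mm

Extension force acts on the full piston face: F = P × (π/4)D².
D = √(4F / (πP)) = √(4 × 811 kN / (π × 24.4 MPa))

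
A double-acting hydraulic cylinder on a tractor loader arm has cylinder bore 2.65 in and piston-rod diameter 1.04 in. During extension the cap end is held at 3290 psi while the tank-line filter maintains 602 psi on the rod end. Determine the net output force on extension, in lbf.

F ≈ 15300 lbf

Cap-side area A_cap = π/4 × (2.65 in)² = 5.515 in^2
Rod-side annular area A_ann = π/4 × (2.65² − 1.04²) = 4.666 in^2
Net thrust = P_cap·A_cap − P_rod·A_ann = 18150 lbf − 2809 lbf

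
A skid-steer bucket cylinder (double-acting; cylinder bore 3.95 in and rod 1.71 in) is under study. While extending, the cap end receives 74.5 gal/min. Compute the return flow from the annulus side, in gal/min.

Cap-side area A_cap = π/4 × (3.95 in)² = 12.25 in^2
Rod-side annular area A_ann = π/4 × (3.95² − 1.71²) = 9.958 in^2
Piston speed v = Q_in/A_cap; rod-end outflow Q_out = v × A_ann = Q_in × A_ann/A_cap.

Q_out ≈ 60.5 gal/min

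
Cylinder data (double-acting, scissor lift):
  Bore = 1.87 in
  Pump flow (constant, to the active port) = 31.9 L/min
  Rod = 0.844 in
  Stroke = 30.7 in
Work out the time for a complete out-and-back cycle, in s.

t ≈ 4.67 s

Cap-side area A_cap = π/4 × (1.87 in)² = 2.746 in^2
Rod-side annular area A_ann = π/4 × (1.87² − 0.844²) = 2.187 in^2
t_ext = A_cap·L/Q = 2.599 s
t_ret = A_ann·L/Q = 2.069 s
t_cycle = t_ext + t_ret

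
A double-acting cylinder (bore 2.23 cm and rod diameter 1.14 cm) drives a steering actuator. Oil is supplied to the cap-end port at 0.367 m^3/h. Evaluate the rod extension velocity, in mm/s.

v ≈ 261 mm/s

Cap-side area A_cap = π/4 × (2.23 cm)² = 3.906 cm^2
v = Q / A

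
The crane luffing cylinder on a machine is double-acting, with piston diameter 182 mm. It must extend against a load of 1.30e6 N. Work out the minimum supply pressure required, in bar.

Cap-side area A_cap = π/4 × (182 mm)² = 26020 mm^2
P = F / A = 1.30e6 N / A

P ≈ 500 bar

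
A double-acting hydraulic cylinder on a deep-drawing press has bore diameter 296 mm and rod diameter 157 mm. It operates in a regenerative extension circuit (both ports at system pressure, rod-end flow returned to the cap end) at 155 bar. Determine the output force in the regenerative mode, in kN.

F ≈ 300 kN

With equal pressure on both faces, forces on the annular region cancel; the net push is pressure × rod cross-section.
Rod cross-section A_rod = π/4 × (157 mm)² = 19360 mm^2
F = P × A_rod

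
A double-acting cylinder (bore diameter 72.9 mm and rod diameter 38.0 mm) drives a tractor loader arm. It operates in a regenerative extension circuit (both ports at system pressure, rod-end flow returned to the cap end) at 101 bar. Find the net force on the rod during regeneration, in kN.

With equal pressure on both faces, forces on the annular region cancel; the net push is pressure × rod cross-section.
Rod cross-section A_rod = π/4 × (38.0 mm)² = 1134 mm^2
F = P × A_rod

F ≈ 11.5 kN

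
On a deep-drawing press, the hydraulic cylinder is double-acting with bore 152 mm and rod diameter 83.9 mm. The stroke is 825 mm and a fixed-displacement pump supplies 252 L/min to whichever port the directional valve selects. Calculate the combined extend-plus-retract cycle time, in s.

Cap-side area A_cap = π/4 × (152 mm)² = 18150 mm^2
Rod-side annular area A_ann = π/4 × (152² − 83.9²) = 12620 mm^2
t_ext = A_cap·L/Q = 3.564 s
t_ret = A_ann·L/Q = 2.478 s
t_cycle = t_ext + t_ret

t ≈ 6.04 s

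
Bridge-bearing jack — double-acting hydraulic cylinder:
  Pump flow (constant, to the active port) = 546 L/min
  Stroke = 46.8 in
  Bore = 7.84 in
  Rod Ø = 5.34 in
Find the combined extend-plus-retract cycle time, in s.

t ≈ 6.25 s

Cap-side area A_cap = π/4 × (7.84 in)² = 48.27 in^2
Rod-side annular area A_ann = π/4 × (7.84² − 5.34²) = 25.88 in^2
t_ext = A_cap·L/Q = 4.068 s
t_ret = A_ann·L/Q = 2.181 s
t_cycle = t_ext + t_ret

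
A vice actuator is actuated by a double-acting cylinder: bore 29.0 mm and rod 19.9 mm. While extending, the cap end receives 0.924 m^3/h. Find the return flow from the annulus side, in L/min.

Cap-side area A_cap = π/4 × (29.0 mm)² = 660.5 mm^2
Rod-side annular area A_ann = π/4 × (29.0² − 19.9²) = 349.5 mm^2
Piston speed v = Q_in/A_cap; rod-end outflow Q_out = v × A_ann = Q_in × A_ann/A_cap.

Q_out ≈ 8.15 L/min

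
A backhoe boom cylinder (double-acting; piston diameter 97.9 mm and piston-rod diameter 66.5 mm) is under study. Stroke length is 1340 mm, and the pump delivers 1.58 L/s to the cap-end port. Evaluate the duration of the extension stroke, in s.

Cap-side area A_cap = π/4 × (97.9 mm)² = 7528 mm^2
Swept volume V = A × L; t = V / Q = A·L / Q

t ≈ 6.38 s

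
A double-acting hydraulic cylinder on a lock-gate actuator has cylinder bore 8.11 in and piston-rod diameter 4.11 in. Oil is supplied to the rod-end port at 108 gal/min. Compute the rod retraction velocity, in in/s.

Rod-side annular area A_ann = π/4 × (8.11² − 4.11²) = 38.39 in^2
Flow into the rod-end port fills the annular volume.
v = Q / A

v ≈ 10.8 in/s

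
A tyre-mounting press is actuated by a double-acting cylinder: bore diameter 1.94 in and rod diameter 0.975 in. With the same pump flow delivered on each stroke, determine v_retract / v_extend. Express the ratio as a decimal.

v_ret/v_ext ≈ 1.34

Cap-side area A_cap = π/4 × (1.94 in)² = 2.956 in^2
Rod-side annular area A_ann = π/4 × (1.94² − 0.975²) = 2.209 in^2
For equal Q, v ∝ 1/A, so v_ret/v_ext = A_cap/A_ann.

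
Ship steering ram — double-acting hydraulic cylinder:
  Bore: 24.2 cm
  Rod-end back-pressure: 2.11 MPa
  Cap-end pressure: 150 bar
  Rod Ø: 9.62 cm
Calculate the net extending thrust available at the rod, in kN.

F ≈ 608 kN

Cap-side area A_cap = π/4 × (24.2 cm)² = 460.0 cm^2
Rod-side annular area A_ann = π/4 × (24.2² − 9.62²) = 387.3 cm^2
Net thrust = P_cap·A_cap − P_rod·A_ann = 689.9 kN − 81.72 kN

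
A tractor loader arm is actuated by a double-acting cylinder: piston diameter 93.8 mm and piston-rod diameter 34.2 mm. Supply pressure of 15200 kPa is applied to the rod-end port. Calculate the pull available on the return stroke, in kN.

Rod-side annular area A_ann = π/4 × (93.8² − 34.2²) = 5992 mm^2
On retraction the pressure acts on the annular area (bore minus rod).
F = P × A_ann

F ≈ 91.1 kN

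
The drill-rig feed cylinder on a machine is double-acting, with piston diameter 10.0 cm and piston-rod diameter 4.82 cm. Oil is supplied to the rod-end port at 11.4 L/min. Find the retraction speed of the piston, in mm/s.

v ≈ 31.5 mm/s

Rod-side annular area A_ann = π/4 × (10.0² − 4.82²) = 60.29 cm^2
Flow into the rod-end port fills the annular volume.
v = Q / A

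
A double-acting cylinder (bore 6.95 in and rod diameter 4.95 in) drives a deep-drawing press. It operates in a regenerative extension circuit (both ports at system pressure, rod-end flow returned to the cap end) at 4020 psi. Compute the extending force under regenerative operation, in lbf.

F ≈ 77400 lbf

With equal pressure on both faces, forces on the annular region cancel; the net push is pressure × rod cross-section.
Rod cross-section A_rod = π/4 × (4.95 in)² = 19.24 in^2
F = P × A_rod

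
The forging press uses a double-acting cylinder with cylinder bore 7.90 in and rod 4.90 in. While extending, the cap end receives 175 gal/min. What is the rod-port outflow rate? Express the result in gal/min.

Cap-side area A_cap = π/4 × (7.90 in)² = 49.02 in^2
Rod-side annular area A_ann = π/4 × (7.90² − 4.90²) = 30.16 in^2
Piston speed v = Q_in/A_cap; rod-end outflow Q_out = v × A_ann = Q_in × A_ann/A_cap.

Q_out ≈ 108 gal/min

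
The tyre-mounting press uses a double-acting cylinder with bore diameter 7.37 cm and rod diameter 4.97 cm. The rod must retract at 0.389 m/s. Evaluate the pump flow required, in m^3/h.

Rod-side annular area A_ann = π/4 × (7.37² − 4.97²) = 23.26 cm^2
Q = A × v

Q ≈ 3.26 m^3/h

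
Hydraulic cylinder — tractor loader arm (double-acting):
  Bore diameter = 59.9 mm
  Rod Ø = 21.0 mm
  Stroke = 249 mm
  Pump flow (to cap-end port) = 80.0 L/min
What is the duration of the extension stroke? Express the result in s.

t ≈ 0.526 s

Cap-side area A_cap = π/4 × (59.9 mm)² = 2818 mm^2
Swept volume V = A × L; t = V / Q = A·L / Q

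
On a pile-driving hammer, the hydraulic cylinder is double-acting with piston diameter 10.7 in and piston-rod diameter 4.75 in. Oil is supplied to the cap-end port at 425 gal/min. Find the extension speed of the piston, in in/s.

Cap-side area A_cap = π/4 × (10.7 in)² = 89.92 in^2
v = Q / A

v ≈ 18.2 in/s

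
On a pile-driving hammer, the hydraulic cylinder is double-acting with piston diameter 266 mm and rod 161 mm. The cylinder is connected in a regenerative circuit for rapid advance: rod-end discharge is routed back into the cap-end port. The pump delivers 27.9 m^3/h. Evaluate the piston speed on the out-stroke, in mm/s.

In regeneration the rod-end outflow joins the pump flow into the cap end, so the net volume the pump must supply per unit advance equals the rod cross-section area.
Rod cross-section A_rod = π/4 × (161 mm)² = 20360 mm^2
v = Q_pump / A_rod

v ≈ 381 mm/s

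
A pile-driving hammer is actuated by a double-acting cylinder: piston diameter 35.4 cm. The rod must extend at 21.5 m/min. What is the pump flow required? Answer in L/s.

Q ≈ 35.3 L/s

Cap-side area A_cap = π/4 × (35.4 cm)² = 984.2 cm^2
Q = A × v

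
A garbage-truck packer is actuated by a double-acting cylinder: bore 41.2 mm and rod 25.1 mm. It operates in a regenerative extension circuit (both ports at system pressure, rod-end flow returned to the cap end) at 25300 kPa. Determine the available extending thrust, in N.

With equal pressure on both faces, forces on the annular region cancel; the net push is pressure × rod cross-section.
Rod cross-section A_rod = π/4 × (25.1 mm)² = 494.8 mm^2
F = P × A_rod

F ≈ 12500 N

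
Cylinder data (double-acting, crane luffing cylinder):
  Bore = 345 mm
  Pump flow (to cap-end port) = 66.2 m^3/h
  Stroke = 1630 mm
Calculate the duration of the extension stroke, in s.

t ≈ 8.29 s

Cap-side area A_cap = π/4 × (345 mm)² = 93480 mm^2
Swept volume V = A × L; t = V / Q = A·L / Q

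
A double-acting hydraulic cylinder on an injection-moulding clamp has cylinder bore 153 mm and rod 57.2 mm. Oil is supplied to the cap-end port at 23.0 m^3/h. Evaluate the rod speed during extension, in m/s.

Cap-side area A_cap = π/4 × (153 mm)² = 18390 mm^2
v = Q / A

v ≈ 0.347 m/s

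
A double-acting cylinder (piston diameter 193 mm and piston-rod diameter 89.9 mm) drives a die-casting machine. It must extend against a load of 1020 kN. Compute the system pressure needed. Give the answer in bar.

Cap-side area A_cap = π/4 × (193 mm)² = 29260 mm^2
P = F / A = 1020 kN / A

P ≈ 349 bar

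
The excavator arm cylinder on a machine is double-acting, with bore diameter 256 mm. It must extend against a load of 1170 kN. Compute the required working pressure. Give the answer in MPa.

Cap-side area A_cap = π/4 × (256 mm)² = 51470 mm^2
P = F / A = 1170 kN / A

P ≈ 22.7 MPa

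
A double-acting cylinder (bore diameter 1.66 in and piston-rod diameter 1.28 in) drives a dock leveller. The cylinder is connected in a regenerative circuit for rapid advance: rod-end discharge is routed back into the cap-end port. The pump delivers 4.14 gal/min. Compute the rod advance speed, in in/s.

In regeneration the rod-end outflow joins the pump flow into the cap end, so the net volume the pump must supply per unit advance equals the rod cross-section area.
Rod cross-section A_rod = π/4 × (1.28 in)² = 1.287 in^2
v = Q_pump / A_rod

v ≈ 12.4 in/s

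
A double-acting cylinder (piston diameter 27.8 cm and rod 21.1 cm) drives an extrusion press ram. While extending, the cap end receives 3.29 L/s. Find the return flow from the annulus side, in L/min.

Q_out ≈ 83.7 L/min

Cap-side area A_cap = π/4 × (27.8 cm)² = 607.0 cm^2
Rod-side annular area A_ann = π/4 × (27.8² − 21.1²) = 257.3 cm^2
Piston speed v = Q_in/A_cap; rod-end outflow Q_out = v × A_ann = Q_in × A_ann/A_cap.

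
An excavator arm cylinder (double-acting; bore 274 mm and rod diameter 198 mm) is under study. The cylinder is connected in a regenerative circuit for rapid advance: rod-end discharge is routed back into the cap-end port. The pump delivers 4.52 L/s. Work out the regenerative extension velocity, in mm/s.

v ≈ 147 mm/s

In regeneration the rod-end outflow joins the pump flow into the cap end, so the net volume the pump must supply per unit advance equals the rod cross-section area.
Rod cross-section A_rod = π/4 × (198 mm)² = 30790 mm^2
v = Q_pump / A_rod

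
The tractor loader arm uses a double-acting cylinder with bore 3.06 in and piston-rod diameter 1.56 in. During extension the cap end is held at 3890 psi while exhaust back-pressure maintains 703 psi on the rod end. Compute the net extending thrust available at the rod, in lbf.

F ≈ 24800 lbf

Cap-side area A_cap = π/4 × (3.06 in)² = 7.354 in^2
Rod-side annular area A_ann = π/4 × (3.06² − 1.56²) = 5.443 in^2
Net thrust = P_cap·A_cap − P_rod·A_ann = 28610 lbf − 3826 lbf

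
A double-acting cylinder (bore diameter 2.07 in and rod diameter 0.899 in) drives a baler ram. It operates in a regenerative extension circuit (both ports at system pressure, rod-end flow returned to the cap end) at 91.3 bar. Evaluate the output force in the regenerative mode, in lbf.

F ≈ 841 lbf

With equal pressure on both faces, forces on the annular region cancel; the net push is pressure × rod cross-section.
Rod cross-section A_rod = π/4 × (0.899 in)² = 0.6348 in^2
F = P × A_rod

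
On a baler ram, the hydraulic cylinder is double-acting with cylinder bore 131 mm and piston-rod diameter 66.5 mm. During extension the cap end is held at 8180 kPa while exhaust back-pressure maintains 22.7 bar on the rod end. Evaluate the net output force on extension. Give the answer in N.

F ≈ 87500 N

Cap-side area A_cap = π/4 × (131 mm)² = 13480 mm^2
Rod-side annular area A_ann = π/4 × (131² − 66.5²) = 10000 mm^2
Net thrust = P_cap·A_cap − P_rod·A_ann = 1.103e5 N − 22710 N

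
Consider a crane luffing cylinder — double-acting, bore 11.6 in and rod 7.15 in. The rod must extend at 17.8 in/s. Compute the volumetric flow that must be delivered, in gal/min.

Q ≈ 489 gal/min

Cap-side area A_cap = π/4 × (11.6 in)² = 105.7 in^2
Q = A × v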